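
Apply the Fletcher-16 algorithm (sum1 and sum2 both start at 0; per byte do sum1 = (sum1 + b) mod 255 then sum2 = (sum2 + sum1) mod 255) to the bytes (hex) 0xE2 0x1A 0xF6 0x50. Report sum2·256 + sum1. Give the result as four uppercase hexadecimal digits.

1844

Running sums (mod 255):
  after byte 0 (0xE2): sum1=226, sum2=226
  after byte 1 (0x1A): sum1=252, sum2=223
  after byte 2 (0xF6): sum1=243, sum2=211
  after byte 3 (0x50): sum1=68, sum2=24
Checksum = sum2·256 + sum1 = 24·256 + 68 = 6212 = 0x1844.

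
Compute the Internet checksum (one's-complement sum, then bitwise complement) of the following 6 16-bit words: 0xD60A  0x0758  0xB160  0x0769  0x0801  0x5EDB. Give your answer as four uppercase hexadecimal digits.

One's-complement addition (fold any carry out of bit 15 back into bit 0):
  0xD60A + 0x0758 = 0x0DD62
  0xDD62 + 0xB160 = 0x18EC2 → wrap carry → 0x8EC3
  0x8EC3 + 0x0769 = 0x0962C
  0x962C + 0x0801 = 0x09E2D
  0x9E2D + 0x5EDB = 0x0FD08
One's-complement sum = 0xFD08.
Checksum = ~0xFD08 & 0xFFFF = 0x02F7.

02F7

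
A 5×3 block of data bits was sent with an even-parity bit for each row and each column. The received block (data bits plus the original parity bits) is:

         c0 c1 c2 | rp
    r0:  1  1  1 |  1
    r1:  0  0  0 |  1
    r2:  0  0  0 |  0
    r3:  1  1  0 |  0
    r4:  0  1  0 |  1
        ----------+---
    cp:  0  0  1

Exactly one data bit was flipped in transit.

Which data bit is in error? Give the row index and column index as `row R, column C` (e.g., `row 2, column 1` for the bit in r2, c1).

row 1, column 1

Recompute each row's even parity and compare to rp:
  r0: data parity 1, sent rp 1 → ok
  r1: data parity 0, sent rp 1 → mismatch
  r2: data parity 0, sent rp 0 → ok
  r3: data parity 0, sent rp 0 → ok
  r4: data parity 1, sent rp 1 → ok
Recompute each column's even parity and compare to cp:
  c0: data parity 0, sent cp 0 → ok
  c1: data parity 1, sent cp 0 → mismatch
  c2: data parity 1, sent cp 1 → ok
Exactly one row (r1) and one column (c1) fail → the flipped bit is at their intersection.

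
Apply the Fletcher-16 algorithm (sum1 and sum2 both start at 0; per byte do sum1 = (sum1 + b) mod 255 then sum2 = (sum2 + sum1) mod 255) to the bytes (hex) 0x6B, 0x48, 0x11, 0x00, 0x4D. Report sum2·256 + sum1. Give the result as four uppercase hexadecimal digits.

Running sums (mod 255):
  after byte 0 (0x6B): sum1=107, sum2=107
  after byte 1 (0x48): sum1=179, sum2=31
  after byte 2 (0x11): sum1=196, sum2=227
  after byte 3 (0x00): sum1=196, sum2=168
  after byte 4 (0x4D): sum1=18, sum2=186
Checksum = sum2·256 + sum1 = 186·256 + 18 = 47634 = 0xBA12.

BA12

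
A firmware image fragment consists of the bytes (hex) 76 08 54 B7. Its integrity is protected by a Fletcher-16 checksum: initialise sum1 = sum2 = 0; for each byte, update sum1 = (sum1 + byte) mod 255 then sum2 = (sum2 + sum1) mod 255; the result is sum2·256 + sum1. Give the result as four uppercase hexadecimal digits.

Running sums (mod 255):
  after byte 0 (76): sum1=118, sum2=118
  after byte 1 (08): sum1=126, sum2=244
  after byte 2 (54): sum1=210, sum2=199
  after byte 3 (B7): sum1=138, sum2=82
Checksum = sum2·256 + sum1 = 82·256 + 138 = 21130 = 0x528A.

528A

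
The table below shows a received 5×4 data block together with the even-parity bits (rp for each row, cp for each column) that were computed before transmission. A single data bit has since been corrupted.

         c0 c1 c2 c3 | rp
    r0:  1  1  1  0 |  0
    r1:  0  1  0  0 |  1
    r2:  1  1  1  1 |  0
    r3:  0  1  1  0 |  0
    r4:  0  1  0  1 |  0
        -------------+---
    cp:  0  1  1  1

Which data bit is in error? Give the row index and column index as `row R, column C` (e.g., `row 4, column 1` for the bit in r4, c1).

row 0, column 3

Recompute each row's even parity and compare to rp:
  r0: data parity 1, sent rp 0 → mismatch
  r1: data parity 1, sent rp 1 → ok
  r2: data parity 0, sent rp 0 → ok
  r3: data parity 0, sent rp 0 → ok
  r4: data parity 0, sent rp 0 → ok
Recompute each column's even parity and compare to cp:
  c0: data parity 0, sent cp 0 → ok
  c1: data parity 1, sent cp 1 → ok
  c2: data parity 1, sent cp 1 → ok
  c3: data parity 0, sent cp 1 → mismatch
Exactly one row (r0) and one column (c3) fail → the flipped bit is at their intersection.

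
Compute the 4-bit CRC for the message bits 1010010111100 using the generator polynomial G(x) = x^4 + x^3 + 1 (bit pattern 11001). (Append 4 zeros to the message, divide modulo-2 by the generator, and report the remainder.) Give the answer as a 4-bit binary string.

0000

Append 4 zeros: 10100101111000000. Divide by 11001 (XOR where the leading bit is 1):
  pos 0: 10100 XOR 11001 = 01101
  pos 1: 11011 XOR 11001 = 00010
  pos 4: 10011 XOR 11001 = 01010
  pos 5: 10101 XOR 11001 = 01100
  pos 6: 11001 XOR 11001 = 00000
Remainder (last 4 bits) = 0000. This is the CRC / FCS.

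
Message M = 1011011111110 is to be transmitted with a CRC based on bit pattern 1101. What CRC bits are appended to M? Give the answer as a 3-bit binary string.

111

Append 3 zeros: 1011011111110000. Divide by 1101 (XOR where the leading bit is 1):
  pos 0: 1011 XOR 1101 = 0110
  pos 1: 1100 XOR 1101 = 0001
  pos 4: 1111 XOR 1101 = 0010
  pos 6: 1011 XOR 1101 = 0110
  pos 7: 1101 XOR 1101 = 0000
  pos 11: 1000 XOR 1101 = 0101
  pos 12: 1010 XOR 1101 = 0111
Remainder (last 3 bits) = 111. This is the CRC / FCS.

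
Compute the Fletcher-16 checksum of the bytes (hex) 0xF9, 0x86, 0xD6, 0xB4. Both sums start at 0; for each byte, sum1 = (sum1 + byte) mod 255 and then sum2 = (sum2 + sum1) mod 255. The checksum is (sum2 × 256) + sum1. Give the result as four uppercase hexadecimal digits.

DD0C

Running sums (mod 255):
  after byte 0 (0xF9): sum1=249, sum2=249
  after byte 1 (0x86): sum1=128, sum2=122
  after byte 2 (0xD6): sum1=87, sum2=209
  after byte 3 (0xB4): sum1=12, sum2=221
Checksum = sum2·256 + sum1 = 221·256 + 12 = 56588 = 0xDD0C.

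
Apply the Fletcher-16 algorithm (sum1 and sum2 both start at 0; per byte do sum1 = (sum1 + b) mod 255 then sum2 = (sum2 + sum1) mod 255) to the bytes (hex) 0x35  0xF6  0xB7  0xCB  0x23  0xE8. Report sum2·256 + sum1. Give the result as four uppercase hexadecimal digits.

83BB

Running sums (mod 255):
  after byte 0 (0x35): sum1=53, sum2=53
  after byte 1 (0xF6): sum1=44, sum2=97
  after byte 2 (0xB7): sum1=227, sum2=69
  after byte 3 (0xCB): sum1=175, sum2=244
  after byte 4 (0x23): sum1=210, sum2=199
  after byte 5 (0xE8): sum1=187, sum2=131
Checksum = sum2·256 + sum1 = 131·256 + 187 = 33723 = 0x83BB.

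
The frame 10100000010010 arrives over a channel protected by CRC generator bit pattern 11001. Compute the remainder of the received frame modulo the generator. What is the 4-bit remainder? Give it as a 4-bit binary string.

0000

Modulo-2 division of 10100000010010 by 11001:
  pos 0: 10100 XOR 11001 = 01101
  pos 1: 11010 XOR 11001 = 00011
  pos 4: 11000 XOR 11001 = 00001
  pos 8: 11001 XOR 11001 = 00000
Remainder = 0000 (zero — the frame passes the CRC check).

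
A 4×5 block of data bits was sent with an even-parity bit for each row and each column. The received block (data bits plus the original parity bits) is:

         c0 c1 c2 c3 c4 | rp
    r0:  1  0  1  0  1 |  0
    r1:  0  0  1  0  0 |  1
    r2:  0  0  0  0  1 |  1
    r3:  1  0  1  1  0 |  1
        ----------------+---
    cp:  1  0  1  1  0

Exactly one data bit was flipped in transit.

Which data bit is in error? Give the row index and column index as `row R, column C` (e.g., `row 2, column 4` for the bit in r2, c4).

Recompute each row's even parity and compare to rp:
  r0: data parity 1, sent rp 0 → mismatch
  r1: data parity 1, sent rp 1 → ok
  r2: data parity 1, sent rp 1 → ok
  r3: data parity 1, sent rp 1 → ok
Recompute each column's even parity and compare to cp:
  c0: data parity 0, sent cp 1 → mismatch
  c1: data parity 0, sent cp 0 → ok
  c2: data parity 1, sent cp 1 → ok
  c3: data parity 1, sent cp 1 → ok
  c4: data parity 0, sent cp 0 → ok
Exactly one row (r0) and one column (c0) fail → the flipped bit is at their intersection.

row 0, column 0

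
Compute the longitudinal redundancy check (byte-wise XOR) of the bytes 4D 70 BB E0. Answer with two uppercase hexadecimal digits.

XOR the bytes together:
  start with 0x4D
  0x4D ⊕ 0x70 = 0x3D
  0x3D ⊕ 0xBB = 0x86
  0x86 ⊕ 0xE0 = 0x66

66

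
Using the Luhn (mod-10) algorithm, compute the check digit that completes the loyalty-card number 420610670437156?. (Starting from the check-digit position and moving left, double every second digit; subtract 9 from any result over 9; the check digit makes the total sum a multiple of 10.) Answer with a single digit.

Partial digits right→left: 6 5 1 7 3 4 0 7 6 0 1 6 0 2 4
Double every second digit counting from the check-digit position (so the 1st, 3rd, 5th, ... of the partial from the right).
  doubled (with −9 where >9): 3 2 6 0 3 2 0 8 → sum 24
  kept as-is: 5 7 4 7 0 6 2 → sum 31
Total = 24 + 31 = 55.
Check digit = (10 − (55 mod 10)) mod 10 = 5.

5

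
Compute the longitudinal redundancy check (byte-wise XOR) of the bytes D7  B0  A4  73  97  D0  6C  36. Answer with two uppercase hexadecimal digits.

AD

XOR the bytes together:
  start with 0xD7
  0xD7 ⊕ 0xB0 = 0x67
  0x67 ⊕ 0xA4 = 0xC3
  0xC3 ⊕ 0x73 = 0xB0
  0xB0 ⊕ 0x97 = 0x27
  0x27 ⊕ 0xD0 = 0xF7
  0xF7 ⊕ 0x6C = 0x9B
  0x9B ⊕ 0x36 = 0xAD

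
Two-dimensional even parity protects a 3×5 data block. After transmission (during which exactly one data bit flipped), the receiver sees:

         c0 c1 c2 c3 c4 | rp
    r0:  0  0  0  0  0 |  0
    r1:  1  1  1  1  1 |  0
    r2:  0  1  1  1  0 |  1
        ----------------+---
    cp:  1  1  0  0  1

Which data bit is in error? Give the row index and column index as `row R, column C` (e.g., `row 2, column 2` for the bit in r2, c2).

row 1, column 1

Recompute each row's even parity and compare to rp:
  r0: data parity 0, sent rp 0 → ok
  r1: data parity 1, sent rp 0 → mismatch
  r2: data parity 1, sent rp 1 → ok
Recompute each column's even parity and compare to cp:
  c0: data parity 1, sent cp 1 → ok
  c1: data parity 0, sent cp 1 → mismatch
  c2: data parity 0, sent cp 0 → ok
  c3: data parity 0, sent cp 0 → ok
  c4: data parity 1, sent cp 1 → ok
Exactly one row (r1) and one column (c1) fail → the flipped bit is at their intersection.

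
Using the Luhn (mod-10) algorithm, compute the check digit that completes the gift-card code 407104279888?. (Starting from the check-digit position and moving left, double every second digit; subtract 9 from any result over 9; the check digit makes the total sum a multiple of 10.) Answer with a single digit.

Partial digits right→left: 8 8 8 9 7 2 4 0 1 7 0 4
Double every second digit counting from the check-digit position (so the 1st, 3rd, 5th, ... of the partial from the right).
  doubled (with −9 where >9): 7 7 5 8 2 0 → sum 29
  kept as-is: 8 9 2 0 7 4 → sum 30
Total = 29 + 30 = 59.
Check digit = (10 − (59 mod 10)) mod 10 = 1.

1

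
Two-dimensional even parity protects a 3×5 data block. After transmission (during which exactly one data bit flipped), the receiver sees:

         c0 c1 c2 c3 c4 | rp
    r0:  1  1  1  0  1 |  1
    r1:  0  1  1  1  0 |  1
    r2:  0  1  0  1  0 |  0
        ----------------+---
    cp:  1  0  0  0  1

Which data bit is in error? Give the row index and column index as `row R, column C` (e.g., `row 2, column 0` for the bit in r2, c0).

Recompute each row's even parity and compare to rp:
  r0: data parity 0, sent rp 1 → mismatch
  r1: data parity 1, sent rp 1 → ok
  r2: data parity 0, sent rp 0 → ok
Recompute each column's even parity and compare to cp:
  c0: data parity 1, sent cp 1 → ok
  c1: data parity 1, sent cp 0 → mismatch
  c2: data parity 0, sent cp 0 → ok
  c3: data parity 0, sent cp 0 → ok
  c4: data parity 1, sent cp 1 → ok
Exactly one row (r0) and one column (c1) fail → the flipped bit is at their intersection.

row 0, column 1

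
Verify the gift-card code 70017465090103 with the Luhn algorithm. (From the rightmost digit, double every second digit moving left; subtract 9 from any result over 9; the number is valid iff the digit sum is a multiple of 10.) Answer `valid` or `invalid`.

invalid

From the right, keep odd positions and double even positions (subtract 9 from any doubled value over 9):
  doubled (positions 2,4,...): 0 0 0 3 5 0 5 → sum 13
  kept (positions 1,3,...): 3 1 9 5 4 1 0 → sum 23
Total = 36.
36 mod 10 = 6, so the number is invalid.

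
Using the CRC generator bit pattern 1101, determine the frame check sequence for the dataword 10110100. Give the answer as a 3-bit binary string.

Append 3 zeros: 10110100000. Divide by 1101 (XOR where the leading bit is 1):
  pos 0: 1011 XOR 1101 = 0110
  pos 1: 1100 XOR 1101 = 0001
  pos 4: 1100 XOR 1101 = 0001
  pos 7: 1000 XOR 1101 = 0101
Remainder (last 3 bits) = 101. This is the CRC / FCS.

101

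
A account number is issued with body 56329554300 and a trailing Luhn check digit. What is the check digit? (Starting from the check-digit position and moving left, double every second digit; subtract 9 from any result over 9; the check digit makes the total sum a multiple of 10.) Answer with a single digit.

Partial digits right→left: 0 0 3 4 5 5 9 2 3 6 5
Double every second digit counting from the check-digit position (so the 1st, 3rd, 5th, ... of the partial from the right).
  doubled (with −9 where >9): 0 6 1 9 6 1 → sum 23
  kept as-is: 0 4 5 2 6 → sum 17
Total = 23 + 17 = 40.
Check digit = (10 − (40 mod 10)) mod 10 = 0.

0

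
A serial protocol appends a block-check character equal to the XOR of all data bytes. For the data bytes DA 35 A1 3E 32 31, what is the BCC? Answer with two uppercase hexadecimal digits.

73

XOR the bytes together:
  start with 0xDA
  0xDA ⊕ 0x35 = 0xEF
  0xEF ⊕ 0xA1 = 0x4E
  0x4E ⊕ 0x3E = 0x70
  0x70 ⊕ 0x32 = 0x42
  0x42 ⊕ 0x31 = 0x73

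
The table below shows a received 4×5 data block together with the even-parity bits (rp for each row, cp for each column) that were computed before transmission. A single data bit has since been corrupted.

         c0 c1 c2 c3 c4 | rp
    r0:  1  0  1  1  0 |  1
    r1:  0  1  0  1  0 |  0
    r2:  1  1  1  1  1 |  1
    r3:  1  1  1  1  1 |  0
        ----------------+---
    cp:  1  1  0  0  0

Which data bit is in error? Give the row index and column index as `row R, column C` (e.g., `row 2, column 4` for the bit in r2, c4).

Recompute each row's even parity and compare to rp:
  r0: data parity 1, sent rp 1 → ok
  r1: data parity 0, sent rp 0 → ok
  r2: data parity 1, sent rp 1 → ok
  r3: data parity 1, sent rp 0 → mismatch
Recompute each column's even parity and compare to cp:
  c0: data parity 1, sent cp 1 → ok
  c1: data parity 1, sent cp 1 → ok
  c2: data parity 1, sent cp 0 → mismatch
  c3: data parity 0, sent cp 0 → ok
  c4: data parity 0, sent cp 0 → ok
Exactly one row (r3) and one column (c2) fail → the flipped bit is at their intersection.

row 3, column 2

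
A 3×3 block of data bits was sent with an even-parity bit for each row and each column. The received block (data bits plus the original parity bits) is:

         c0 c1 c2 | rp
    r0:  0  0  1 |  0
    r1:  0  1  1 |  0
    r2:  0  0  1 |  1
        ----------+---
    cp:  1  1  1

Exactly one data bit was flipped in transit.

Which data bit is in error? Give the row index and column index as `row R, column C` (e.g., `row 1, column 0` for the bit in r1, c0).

Recompute each row's even parity and compare to rp:
  r0: data parity 1, sent rp 0 → mismatch
  r1: data parity 0, sent rp 0 → ok
  r2: data parity 1, sent rp 1 → ok
Recompute each column's even parity and compare to cp:
  c0: data parity 0, sent cp 1 → mismatch
  c1: data parity 1, sent cp 1 → ok
  c2: data parity 1, sent cp 1 → ok
Exactly one row (r0) and one column (c0) fail → the flipped bit is at their intersection.

row 0, column 0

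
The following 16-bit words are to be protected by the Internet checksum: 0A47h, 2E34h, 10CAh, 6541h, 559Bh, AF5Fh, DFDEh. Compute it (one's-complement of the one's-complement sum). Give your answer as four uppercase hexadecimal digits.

One's-complement addition (fold any carry out of bit 15 back into bit 0):
  0x0A47 + 0x2E34 = 0x0387B
  0x387B + 0x10CA = 0x04945
  0x4945 + 0x6541 = 0x0AE86
  0xAE86 + 0x559B = 0x10421 → wrap carry → 0x0422
  0x0422 + 0xAF5F = 0x0B381
  0xB381 + 0xDFDE = 0x1935F → wrap carry → 0x9360
One's-complement sum = 0x9360.
Checksum = ~0x9360 & 0xFFFF = 0x6C9F.

6C9F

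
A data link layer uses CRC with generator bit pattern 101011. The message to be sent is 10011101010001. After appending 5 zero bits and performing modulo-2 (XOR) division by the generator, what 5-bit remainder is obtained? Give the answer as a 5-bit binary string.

11001

Append 5 zeros: 1001110101000100000. Divide by 101011 (XOR where the leading bit is 1):
  pos 0: 100111 XOR 101011 = 001100
  pos 2: 110001 XOR 101011 = 011010
  pos 3: 110100 XOR 101011 = 011111
  pos 4: 111111 XOR 101011 = 010100
  pos 5: 101000 XOR 101011 = 000011
  pos 9: 110010 XOR 101011 = 011001
  pos 10: 110010 XOR 101011 = 011001
  pos 11: 110010 XOR 101011 = 011001
  pos 12: 110010 XOR 101011 = 011001
  pos 13: 110010 XOR 101011 = 011001
Remainder (last 5 bits) = 11001. This is the CRC / FCS.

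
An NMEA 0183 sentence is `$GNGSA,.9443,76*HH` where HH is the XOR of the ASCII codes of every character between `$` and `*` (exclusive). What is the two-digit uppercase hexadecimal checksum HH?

79

XOR the ASCII codes of the payload characters:
  'G' = 0x47 → acc = 0x47
  'N' = 0x4E → acc = 0x09
  'G' = 0x47 → acc = 0x4E
  'S' = 0x53 → acc = 0x1D
  'A' = 0x41 → acc = 0x5C
  ',' = 0x2C → acc = 0x70
  '.' = 0x2E → acc = 0x5E
  '9' = 0x39 → acc = 0x67
  '4' = 0x34 → acc = 0x53
  '4' = 0x34 → acc = 0x67
  '3' = 0x33 → acc = 0x54
  ',' = 0x2C → acc = 0x78
  '7' = 0x37 → acc = 0x4F
  '6' = 0x36 → acc = 0x79
Checksum = 0x79.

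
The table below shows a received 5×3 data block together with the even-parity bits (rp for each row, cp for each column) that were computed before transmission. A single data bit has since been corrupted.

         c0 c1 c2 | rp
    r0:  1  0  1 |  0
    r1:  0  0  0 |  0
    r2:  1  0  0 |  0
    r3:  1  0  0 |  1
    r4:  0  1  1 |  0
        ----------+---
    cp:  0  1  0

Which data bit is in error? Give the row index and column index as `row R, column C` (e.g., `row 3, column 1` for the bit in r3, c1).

Recompute each row's even parity and compare to rp:
  r0: data parity 0, sent rp 0 → ok
  r1: data parity 0, sent rp 0 → ok
  r2: data parity 1, sent rp 0 → mismatch
  r3: data parity 1, sent rp 1 → ok
  r4: data parity 0, sent rp 0 → ok
Recompute each column's even parity and compare to cp:
  c0: data parity 1, sent cp 0 → mismatch
  c1: data parity 1, sent cp 1 → ok
  c2: data parity 0, sent cp 0 → ok
Exactly one row (r2) and one column (c0) fail → the flipped bit is at their intersection.

row 2, column 0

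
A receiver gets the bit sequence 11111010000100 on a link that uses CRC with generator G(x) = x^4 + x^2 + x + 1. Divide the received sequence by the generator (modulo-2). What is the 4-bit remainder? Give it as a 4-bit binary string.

Modulo-2 division of 11111010000100 by 10111:
  pos 0: 11111 XOR 10111 = 01000
  pos 1: 10000 XOR 10111 = 00111
  pos 3: 11110 XOR 10111 = 01001
  pos 4: 10010 XOR 10111 = 00101
  pos 6: 10100 XOR 10111 = 00011
  pos 9: 11100 XOR 10111 = 01011
Remainder = 1011 (nonzero — an error is detected).

1011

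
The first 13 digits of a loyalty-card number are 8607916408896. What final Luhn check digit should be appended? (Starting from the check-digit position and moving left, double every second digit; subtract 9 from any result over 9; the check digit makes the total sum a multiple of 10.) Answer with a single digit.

6

Partial digits right→left: 6 9 8 8 0 4 6 1 9 7 0 6 8
Double every second digit counting from the check-digit position (so the 1st, 3rd, 5th, ... of the partial from the right).
  doubled (with −9 where >9): 3 7 0 3 9 0 7 → sum 29
  kept as-is: 9 8 4 1 7 6 → sum 35
Total = 29 + 35 = 64.
Check digit = (10 − (64 mod 10)) mod 10 = 6.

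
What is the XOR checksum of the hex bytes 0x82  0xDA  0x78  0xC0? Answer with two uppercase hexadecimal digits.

XOR the bytes together:
  start with 0x82
  0x82 ⊕ 0xDA = 0x58
  0x58 ⊕ 0x78 = 0x20
  0x20 ⊕ 0xC0 = 0xE0

E0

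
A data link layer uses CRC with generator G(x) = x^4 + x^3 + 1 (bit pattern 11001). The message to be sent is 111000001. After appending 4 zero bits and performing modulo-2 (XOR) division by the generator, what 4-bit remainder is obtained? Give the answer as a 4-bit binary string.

1101

Append 4 zeros: 1110000010000. Divide by 11001 (XOR where the leading bit is 1):
  pos 0: 11100 XOR 11001 = 00101
  pos 2: 10100 XOR 11001 = 01101
  pos 3: 11010 XOR 11001 = 00011
  pos 6: 11100 XOR 11001 = 00101
  pos 8: 10100 XOR 11001 = 01101
Remainder (last 4 bits) = 1101. This is the CRC / FCS.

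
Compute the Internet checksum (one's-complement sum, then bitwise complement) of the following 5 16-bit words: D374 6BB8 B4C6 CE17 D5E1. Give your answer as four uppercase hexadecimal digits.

One's-complement addition (fold any carry out of bit 15 back into bit 0):
  0xD374 + 0x6BB8 = 0x13F2C → wrap carry → 0x3F2D
  0x3F2D + 0xB4C6 = 0x0F3F3
  0xF3F3 + 0xCE17 = 0x1C20A → wrap carry → 0xC20B
  0xC20B + 0xD5E1 = 0x197EC → wrap carry → 0x97ED
One's-complement sum = 0x97ED.
Checksum = ~0x97ED & 0xFFFF = 0x6812.

6812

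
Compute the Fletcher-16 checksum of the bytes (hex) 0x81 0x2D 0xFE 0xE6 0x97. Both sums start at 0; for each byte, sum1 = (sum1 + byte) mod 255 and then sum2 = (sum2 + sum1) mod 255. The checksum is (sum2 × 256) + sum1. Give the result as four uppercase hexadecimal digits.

Running sums (mod 255):
  after byte 0 (0x81): sum1=129, sum2=129
  after byte 1 (0x2D): sum1=174, sum2=48
  after byte 2 (0xFE): sum1=173, sum2=221
  after byte 3 (0xE6): sum1=148, sum2=114
  after byte 4 (0x97): sum1=44, sum2=158
Checksum = sum2·256 + sum1 = 158·256 + 44 = 40492 = 0x9E2C.

9E2C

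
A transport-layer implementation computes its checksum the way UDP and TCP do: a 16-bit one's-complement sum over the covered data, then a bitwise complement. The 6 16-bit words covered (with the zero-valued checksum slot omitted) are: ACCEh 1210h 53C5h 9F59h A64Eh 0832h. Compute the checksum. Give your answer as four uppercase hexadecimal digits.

One's-complement addition (fold any carry out of bit 15 back into bit 0):
  0xACCE + 0x1210 = 0x0BEDE
  0xBEDE + 0x53C5 = 0x112A3 → wrap carry → 0x12A4
  0x12A4 + 0x9F59 = 0x0B1FD
  0xB1FD + 0xA64E = 0x1584B → wrap carry → 0x584C
  0x584C + 0x0832 = 0x0607E
One's-complement sum = 0x607E.
Checksum = ~0x607E & 0xFFFF = 0x9F81.

9F81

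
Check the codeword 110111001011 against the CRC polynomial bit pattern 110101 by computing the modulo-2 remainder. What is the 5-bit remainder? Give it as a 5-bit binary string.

00000

Modulo-2 division of 110111001011 by 110101:
  pos 0: 110111 XOR 110101 = 000010
  pos 4: 100010 XOR 110101 = 010111
  pos 5: 101111 XOR 110101 = 011010
  pos 6: 110101 XOR 110101 = 000000
Remainder = 00000 (zero — the frame passes the CRC check).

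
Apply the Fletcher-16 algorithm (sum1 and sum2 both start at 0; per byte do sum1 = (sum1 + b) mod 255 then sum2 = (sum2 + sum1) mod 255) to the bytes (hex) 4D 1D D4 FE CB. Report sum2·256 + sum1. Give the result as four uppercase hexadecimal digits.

3F0A

Running sums (mod 255):
  after byte 0 (4D): sum1=77, sum2=77
  after byte 1 (1D): sum1=106, sum2=183
  after byte 2 (D4): sum1=63, sum2=246
  after byte 3 (FE): sum1=62, sum2=53
  after byte 4 (CB): sum1=10, sum2=63
Checksum = sum2·256 + sum1 = 63·256 + 10 = 16138 = 0x3F0A.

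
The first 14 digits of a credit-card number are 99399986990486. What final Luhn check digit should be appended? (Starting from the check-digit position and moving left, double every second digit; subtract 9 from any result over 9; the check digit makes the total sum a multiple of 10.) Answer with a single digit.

Partial digits right→left: 6 8 4 0 9 9 6 8 9 9 9 3 9 9
Double every second digit counting from the check-digit position (so the 1st, 3rd, 5th, ... of the partial from the right).
  doubled (with −9 where >9): 3 8 9 3 9 9 9 → sum 50
  kept as-is: 8 0 9 8 9 3 9 → sum 46
Total = 50 + 46 = 96.
Check digit = (10 − (96 mod 10)) mod 10 = 4.

4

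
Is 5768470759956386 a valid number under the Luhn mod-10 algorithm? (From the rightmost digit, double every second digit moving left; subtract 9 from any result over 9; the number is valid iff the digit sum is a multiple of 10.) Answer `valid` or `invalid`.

From the right, keep odd positions and double even positions (subtract 9 from any doubled value over 9):
  doubled (positions 2,4,...): 7 3 9 1 0 8 3 1 → sum 32
  kept (positions 1,3,...): 6 3 5 9 7 7 8 7 → sum 52
Total = 84.
84 mod 10 = 4, so the number is invalid.

invalid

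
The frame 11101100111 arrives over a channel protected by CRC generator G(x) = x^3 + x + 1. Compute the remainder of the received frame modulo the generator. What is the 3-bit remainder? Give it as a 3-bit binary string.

Modulo-2 division of 11101100111 by 1011:
  pos 0: 1110 XOR 1011 = 0101
  pos 1: 1011 XOR 1011 = 0000
  pos 5: 1001 XOR 1011 = 0010
  pos 7: 1011 XOR 1011 = 0000
Remainder = 000 (zero — the frame passes the CRC check).

000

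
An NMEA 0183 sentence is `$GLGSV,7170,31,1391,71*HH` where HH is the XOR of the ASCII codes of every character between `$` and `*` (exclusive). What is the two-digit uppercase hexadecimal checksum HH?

XOR the ASCII codes of the payload characters:
  'G' = 0x47 → acc = 0x47
  'L' = 0x4C → acc = 0x0B
  'G' = 0x47 → acc = 0x4C
  'S' = 0x53 → acc = 0x1F
  'V' = 0x56 → acc = 0x49
  ',' = 0x2C → acc = 0x65
  '7' = 0x37 → acc = 0x52
  '1' = 0x31 → acc = 0x63
  '7' = 0x37 → acc = 0x54
  '0' = 0x30 → acc = 0x64
  ',' = 0x2C → acc = 0x48
  '3' = 0x33 → acc = 0x7B
  '1' = 0x31 → acc = 0x4A
  ',' = 0x2C → acc = 0x66
  '1' = 0x31 → acc = 0x57
  '3' = 0x33 → acc = 0x64
  '9' = 0x39 → acc = 0x5D
  '1' = 0x31 → acc = 0x6C
  ',' = 0x2C → acc = 0x40
  '7' = 0x37 → acc = 0x77
  '1' = 0x31 → acc = 0x46
Checksum = 0x46.

46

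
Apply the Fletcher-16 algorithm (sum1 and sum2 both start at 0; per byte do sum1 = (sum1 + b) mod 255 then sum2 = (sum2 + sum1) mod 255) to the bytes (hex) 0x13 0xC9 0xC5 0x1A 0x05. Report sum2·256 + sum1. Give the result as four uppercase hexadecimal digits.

Running sums (mod 255):
  after byte 0 (0x13): sum1=19, sum2=19
  after byte 1 (0xC9): sum1=220, sum2=239
  after byte 2 (0xC5): sum1=162, sum2=146
  after byte 3 (0x1A): sum1=188, sum2=79
  after byte 4 (0x05): sum1=193, sum2=17
Checksum = sum2·256 + sum1 = 17·256 + 193 = 4545 = 0x11C1.

11C1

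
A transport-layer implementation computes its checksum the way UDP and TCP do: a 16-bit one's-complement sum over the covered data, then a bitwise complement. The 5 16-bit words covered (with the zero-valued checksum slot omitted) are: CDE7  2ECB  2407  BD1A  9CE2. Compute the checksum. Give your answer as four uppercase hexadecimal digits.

One's-complement addition (fold any carry out of bit 15 back into bit 0):
  0xCDE7 + 0x2ECB = 0x0FCB2
  0xFCB2 + 0x2407 = 0x120B9 → wrap carry → 0x20BA
  0x20BA + 0xBD1A = 0x0DDD4
  0xDDD4 + 0x9CE2 = 0x17AB6 → wrap carry → 0x7AB7
One's-complement sum = 0x7AB7.
Checksum = ~0x7AB7 & 0xFFFF = 0x8548.

8548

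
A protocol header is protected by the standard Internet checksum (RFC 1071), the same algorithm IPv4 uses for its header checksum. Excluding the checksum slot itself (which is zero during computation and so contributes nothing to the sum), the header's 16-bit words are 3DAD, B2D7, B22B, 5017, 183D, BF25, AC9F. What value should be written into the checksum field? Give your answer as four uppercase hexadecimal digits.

One's-complement addition (fold any carry out of bit 15 back into bit 0):
  0x3DAD + 0xB2D7 = 0x0F084
  0xF084 + 0xB22B = 0x1A2AF → wrap carry → 0xA2B0
  0xA2B0 + 0x5017 = 0x0F2C7
  0xF2C7 + 0x183D = 0x10B04 → wrap carry → 0x0B05
  0x0B05 + 0xBF25 = 0x0CA2A
  0xCA2A + 0xAC9F = 0x176C9 → wrap carry → 0x76CA
One's-complement sum = 0x76CA.
Checksum = ~0x76CA & 0xFFFF = 0x8935.

8935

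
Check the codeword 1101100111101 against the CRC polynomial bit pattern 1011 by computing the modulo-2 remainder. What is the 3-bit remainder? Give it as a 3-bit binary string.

Modulo-2 division of 1101100111101 by 1011:
  pos 0: 1101 XOR 1011 = 0110
  pos 1: 1101 XOR 1011 = 0110
  pos 2: 1100 XOR 1011 = 0111
  pos 3: 1110 XOR 1011 = 0101
  pos 4: 1011 XOR 1011 = 0000
  pos 8: 1110 XOR 1011 = 0101
  pos 9: 1011 XOR 1011 = 0000
Remainder = 000 (zero — the frame passes the CRC check).

000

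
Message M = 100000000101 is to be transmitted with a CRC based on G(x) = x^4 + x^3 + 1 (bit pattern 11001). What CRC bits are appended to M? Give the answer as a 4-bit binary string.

Append 4 zeros: 1000000001010000. Divide by 11001 (XOR where the leading bit is 1):
  pos 0: 10000 XOR 11001 = 01001
  pos 1: 10010 XOR 11001 = 01011
  pos 2: 10110 XOR 11001 = 01111
  pos 3: 11110 XOR 11001 = 00111
  pos 5: 11101 XOR 11001 = 00100
  pos 7: 10001 XOR 11001 = 01000
  pos 8: 10000 XOR 11001 = 01001
  pos 9: 10010 XOR 11001 = 01011
  pos 10: 10110 XOR 11001 = 01111
  pos 11: 11110 XOR 11001 = 00111
Remainder (last 4 bits) = 0111. This is the CRC / FCS.

0111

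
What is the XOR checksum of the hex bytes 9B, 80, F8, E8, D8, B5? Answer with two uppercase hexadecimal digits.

66

XOR the bytes together:
  start with 0x9B
  0x9B ⊕ 0x80 = 0x1B
  0x1B ⊕ 0xF8 = 0xE3
  0xE3 ⊕ 0xE8 = 0x0B
  0x0B ⊕ 0xD8 = 0xD3
  0xD3 ⊕ 0xB5 = 0x66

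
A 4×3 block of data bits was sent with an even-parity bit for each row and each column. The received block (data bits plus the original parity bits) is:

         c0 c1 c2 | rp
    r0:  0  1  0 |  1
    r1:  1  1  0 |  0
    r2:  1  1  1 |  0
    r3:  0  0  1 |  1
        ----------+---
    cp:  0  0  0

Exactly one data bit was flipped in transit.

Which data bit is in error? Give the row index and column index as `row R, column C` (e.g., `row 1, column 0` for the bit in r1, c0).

row 2, column 1

Recompute each row's even parity and compare to rp:
  r0: data parity 1, sent rp 1 → ok
  r1: data parity 0, sent rp 0 → ok
  r2: data parity 1, sent rp 0 → mismatch
  r3: data parity 1, sent rp 1 → ok
Recompute each column's even parity and compare to cp:
  c0: data parity 0, sent cp 0 → ok
  c1: data parity 1, sent cp 0 → mismatch
  c2: data parity 0, sent cp 0 → ok
Exactly one row (r2) and one column (c1) fail → the flipped bit is at their intersection.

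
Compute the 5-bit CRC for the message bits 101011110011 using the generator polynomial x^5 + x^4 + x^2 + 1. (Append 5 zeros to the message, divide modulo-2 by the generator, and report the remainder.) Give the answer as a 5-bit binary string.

Append 5 zeros: 10101111001100000. Divide by 110101 (XOR where the leading bit is 1):
  pos 0: 101011 XOR 110101 = 011110
  pos 1: 111101 XOR 110101 = 001000
  pos 3: 100010 XOR 110101 = 010111
  pos 4: 101110 XOR 110101 = 011011
  pos 5: 110111 XOR 110101 = 000010
  pos 9: 101000 XOR 110101 = 011101
  pos 10: 111010 XOR 110101 = 001111
Remainder (last 5 bits) = 11110. This is the CRC / FCS.

11110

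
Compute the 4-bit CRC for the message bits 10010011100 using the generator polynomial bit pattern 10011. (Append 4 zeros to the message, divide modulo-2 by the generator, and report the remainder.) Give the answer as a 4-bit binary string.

0101

Append 4 zeros: 100100111000000. Divide by 10011 (XOR where the leading bit is 1):
  pos 0: 10010 XOR 10011 = 00001
  pos 4: 10111 XOR 10011 = 00100
  pos 6: 10000 XOR 10011 = 00011
  pos 9: 11000 XOR 10011 = 01011
  pos 10: 10110 XOR 10011 = 00101
Remainder (last 4 bits) = 0101. This is the CRC / FCS.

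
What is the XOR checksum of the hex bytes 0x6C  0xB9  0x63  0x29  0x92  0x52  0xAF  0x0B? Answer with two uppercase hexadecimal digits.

XOR the bytes together:
  start with 0x6C
  0x6C ⊕ 0xB9 = 0xD5
  0xD5 ⊕ 0x63 = 0xB6
  0xB6 ⊕ 0x29 = 0x9F
  0x9F ⊕ 0x92 = 0x0D
  0x0D ⊕ 0x52 = 0x5F
  0x5F ⊕ 0xAF = 0xF0
  0xF0 ⊕ 0x0B = 0xFB

FB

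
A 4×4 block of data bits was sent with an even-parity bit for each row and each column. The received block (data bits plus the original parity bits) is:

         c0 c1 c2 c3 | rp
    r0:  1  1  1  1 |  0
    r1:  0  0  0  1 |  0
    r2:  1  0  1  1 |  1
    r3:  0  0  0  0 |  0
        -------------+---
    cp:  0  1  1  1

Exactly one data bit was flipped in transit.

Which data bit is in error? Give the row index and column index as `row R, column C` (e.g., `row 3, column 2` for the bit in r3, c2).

Recompute each row's even parity and compare to rp:
  r0: data parity 0, sent rp 0 → ok
  r1: data parity 1, sent rp 0 → mismatch
  r2: data parity 1, sent rp 1 → ok
  r3: data parity 0, sent rp 0 → ok
Recompute each column's even parity and compare to cp:
  c0: data parity 0, sent cp 0 → ok
  c1: data parity 1, sent cp 1 → ok
  c2: data parity 0, sent cp 1 → mismatch
  c3: data parity 1, sent cp 1 → ok
Exactly one row (r1) and one column (c2) fail → the flipped bit is at their intersection.

row 1, column 2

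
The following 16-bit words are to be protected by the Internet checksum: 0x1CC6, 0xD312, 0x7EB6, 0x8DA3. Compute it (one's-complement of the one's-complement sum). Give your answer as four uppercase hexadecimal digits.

One's-complement addition (fold any carry out of bit 15 back into bit 0):
  0x1CC6 + 0xD312 = 0x0EFD8
  0xEFD8 + 0x7EB6 = 0x16E8E → wrap carry → 0x6E8F
  0x6E8F + 0x8DA3 = 0x0FC32
One's-complement sum = 0xFC32.
Checksum = ~0xFC32 & 0xFFFF = 0x03CD.

03CD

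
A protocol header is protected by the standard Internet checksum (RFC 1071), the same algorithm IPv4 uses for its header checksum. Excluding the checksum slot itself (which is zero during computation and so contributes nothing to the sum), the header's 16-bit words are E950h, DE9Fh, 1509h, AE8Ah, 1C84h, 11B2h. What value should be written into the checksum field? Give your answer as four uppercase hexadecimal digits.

4645

One's-complement addition (fold any carry out of bit 15 back into bit 0):
  0xE950 + 0xDE9F = 0x1C7EF → wrap carry → 0xC7F0
  0xC7F0 + 0x1509 = 0x0DCF9
  0xDCF9 + 0xAE8A = 0x18B83 → wrap carry → 0x8B84
  0x8B84 + 0x1C84 = 0x0A808
  0xA808 + 0x11B2 = 0x0B9BA
One's-complement sum = 0xB9BA.
Checksum = ~0xB9BA & 0xFFFF = 0x4645.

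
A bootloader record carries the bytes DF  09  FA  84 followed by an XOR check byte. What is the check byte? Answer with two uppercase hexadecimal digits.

XOR the bytes together:
  start with 0xDF
  0xDF ⊕ 0x09 = 0xD6
  0xD6 ⊕ 0xFA = 0x2C
  0x2C ⊕ 0x84 = 0xA8

A8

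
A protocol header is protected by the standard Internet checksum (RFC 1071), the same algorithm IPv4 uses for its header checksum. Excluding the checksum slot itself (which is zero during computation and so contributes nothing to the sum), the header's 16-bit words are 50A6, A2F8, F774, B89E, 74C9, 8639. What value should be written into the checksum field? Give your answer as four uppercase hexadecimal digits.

614A

One's-complement addition (fold any carry out of bit 15 back into bit 0):
  0x50A6 + 0xA2F8 = 0x0F39E
  0xF39E + 0xF774 = 0x1EB12 → wrap carry → 0xEB13
  0xEB13 + 0xB89E = 0x1A3B1 → wrap carry → 0xA3B2
  0xA3B2 + 0x74C9 = 0x1187B → wrap carry → 0x187C
  0x187C + 0x8639 = 0x09EB5
One's-complement sum = 0x9EB5.
Checksum = ~0x9EB5 & 0xFFFF = 0x614A.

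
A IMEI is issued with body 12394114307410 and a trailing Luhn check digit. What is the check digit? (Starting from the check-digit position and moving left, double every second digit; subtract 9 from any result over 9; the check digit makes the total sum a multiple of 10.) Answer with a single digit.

9

Partial digits right→left: 0 1 4 7 0 3 4 1 1 4 9 3 2 1
Double every second digit counting from the check-digit position (so the 1st, 3rd, 5th, ... of the partial from the right).
  doubled (with −9 where >9): 0 8 0 8 2 9 4 → sum 31
  kept as-is: 1 7 3 1 4 3 1 → sum 20
Total = 31 + 20 = 51.
Check digit = (10 − (51 mod 10)) mod 10 = 9.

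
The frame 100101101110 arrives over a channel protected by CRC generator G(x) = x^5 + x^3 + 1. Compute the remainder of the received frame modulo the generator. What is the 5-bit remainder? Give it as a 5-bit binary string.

00000

Modulo-2 division of 100101101110 by 101001:
  pos 0: 100101 XOR 101001 = 001100
  pos 2: 110010 XOR 101001 = 011011
  pos 3: 110111 XOR 101001 = 011110
  pos 4: 111101 XOR 101001 = 010100
  pos 5: 101001 XOR 101001 = 000000
Remainder = 00000 (zero — the frame passes the CRC check).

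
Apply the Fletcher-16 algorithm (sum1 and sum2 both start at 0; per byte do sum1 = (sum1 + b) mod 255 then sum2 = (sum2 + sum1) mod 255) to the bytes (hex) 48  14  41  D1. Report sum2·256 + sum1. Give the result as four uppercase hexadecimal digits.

Running sums (mod 255):
  after byte 0 (48): sum1=72, sum2=72
  after byte 1 (14): sum1=92, sum2=164
  after byte 2 (41): sum1=157, sum2=66
  after byte 3 (D1): sum1=111, sum2=177
Checksum = sum2·256 + sum1 = 177·256 + 111 = 45423 = 0xB16F.

B16F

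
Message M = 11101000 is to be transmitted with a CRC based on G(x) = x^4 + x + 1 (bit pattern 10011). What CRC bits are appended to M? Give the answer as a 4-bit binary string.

1000

Append 4 zeros: 111010000000. Divide by 10011 (XOR where the leading bit is 1):
  pos 0: 11101 XOR 10011 = 01110
  pos 1: 11100 XOR 10011 = 01111
  pos 2: 11110 XOR 10011 = 01101
  pos 3: 11010 XOR 10011 = 01001
  pos 4: 10010 XOR 10011 = 00001
Remainder (last 4 bits) = 1000. This is the CRC / FCS.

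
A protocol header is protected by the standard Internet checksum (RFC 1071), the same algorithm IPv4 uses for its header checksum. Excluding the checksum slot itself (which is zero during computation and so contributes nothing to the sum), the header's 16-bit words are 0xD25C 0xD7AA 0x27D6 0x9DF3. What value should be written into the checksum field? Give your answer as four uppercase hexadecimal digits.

One's-complement addition (fold any carry out of bit 15 back into bit 0):
  0xD25C + 0xD7AA = 0x1AA06 → wrap carry → 0xAA07
  0xAA07 + 0x27D6 = 0x0D1DD
  0xD1DD + 0x9DF3 = 0x16FD0 → wrap carry → 0x6FD1
One's-complement sum = 0x6FD1.
Checksum = ~0x6FD1 & 0xFFFF = 0x902E.

902E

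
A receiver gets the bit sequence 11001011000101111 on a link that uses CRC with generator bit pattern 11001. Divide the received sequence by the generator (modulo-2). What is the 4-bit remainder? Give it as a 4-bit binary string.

Modulo-2 division of 11001011000101111 by 11001:
  pos 0: 11001 XOR 11001 = 00000
  pos 6: 11000 XOR 11001 = 00001
  pos 10: 11011 XOR 11001 = 00010
Remainder = 1011 (nonzero — an error is detected).

1011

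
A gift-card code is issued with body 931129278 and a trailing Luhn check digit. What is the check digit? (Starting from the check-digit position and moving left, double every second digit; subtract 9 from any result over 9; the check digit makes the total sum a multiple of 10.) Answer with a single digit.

Partial digits right→left: 8 7 2 9 2 1 1 3 9
Double every second digit counting from the check-digit position (so the 1st, 3rd, 5th, ... of the partial from the right).
  doubled (with −9 where >9): 7 4 4 2 9 → sum 26
  kept as-is: 7 9 1 3 → sum 20
Total = 26 + 20 = 46.
Check digit = (10 − (46 mod 10)) mod 10 = 4.

4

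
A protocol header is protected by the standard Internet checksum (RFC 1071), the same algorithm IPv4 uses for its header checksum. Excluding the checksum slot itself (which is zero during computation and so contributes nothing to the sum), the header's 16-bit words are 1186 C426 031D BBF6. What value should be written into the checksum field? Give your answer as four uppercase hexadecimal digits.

6B3F

One's-complement addition (fold any carry out of bit 15 back into bit 0):
  0x1186 + 0xC426 = 0x0D5AC
  0xD5AC + 0x031D = 0x0D8C9
  0xD8C9 + 0xBBF6 = 0x194BF → wrap carry → 0x94C0
One's-complement sum = 0x94C0.
Checksum = ~0x94C0 & 0xFFFF = 0x6B3F.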